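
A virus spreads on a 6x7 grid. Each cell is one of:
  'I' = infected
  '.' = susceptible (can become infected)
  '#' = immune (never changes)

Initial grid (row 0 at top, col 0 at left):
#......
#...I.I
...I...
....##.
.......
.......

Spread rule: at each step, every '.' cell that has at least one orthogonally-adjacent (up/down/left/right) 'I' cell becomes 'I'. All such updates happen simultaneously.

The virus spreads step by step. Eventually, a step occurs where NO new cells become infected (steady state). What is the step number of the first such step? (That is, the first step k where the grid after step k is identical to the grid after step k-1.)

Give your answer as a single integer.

Step 0 (initial): 3 infected
Step 1: +8 new -> 11 infected
Step 2: +8 new -> 19 infected
Step 3: +8 new -> 27 infected
Step 4: +7 new -> 34 infected
Step 5: +3 new -> 37 infected
Step 6: +1 new -> 38 infected
Step 7: +0 new -> 38 infected

Answer: 7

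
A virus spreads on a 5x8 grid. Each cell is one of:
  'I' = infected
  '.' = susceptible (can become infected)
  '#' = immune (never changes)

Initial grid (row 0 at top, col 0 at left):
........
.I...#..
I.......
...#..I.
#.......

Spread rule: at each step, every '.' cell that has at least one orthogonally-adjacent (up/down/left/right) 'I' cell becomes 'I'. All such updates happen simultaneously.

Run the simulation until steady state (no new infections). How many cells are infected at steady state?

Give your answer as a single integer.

Answer: 37

Derivation:
Step 0 (initial): 3 infected
Step 1: +9 new -> 12 infected
Step 2: +11 new -> 23 infected
Step 3: +9 new -> 32 infected
Step 4: +5 new -> 37 infected
Step 5: +0 new -> 37 infected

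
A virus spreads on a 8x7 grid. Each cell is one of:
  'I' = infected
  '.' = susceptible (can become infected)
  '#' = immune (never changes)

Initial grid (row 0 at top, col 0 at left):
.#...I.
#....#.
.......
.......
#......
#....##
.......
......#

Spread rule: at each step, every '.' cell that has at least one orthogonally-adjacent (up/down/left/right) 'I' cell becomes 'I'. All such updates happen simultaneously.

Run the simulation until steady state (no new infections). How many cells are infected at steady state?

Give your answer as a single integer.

Answer: 47

Derivation:
Step 0 (initial): 1 infected
Step 1: +2 new -> 3 infected
Step 2: +3 new -> 6 infected
Step 3: +4 new -> 10 infected
Step 4: +5 new -> 15 infected
Step 5: +6 new -> 21 infected
Step 6: +5 new -> 26 infected
Step 7: +5 new -> 31 infected
Step 8: +6 new -> 37 infected
Step 9: +5 new -> 42 infected
Step 10: +2 new -> 44 infected
Step 11: +2 new -> 46 infected
Step 12: +1 new -> 47 infected
Step 13: +0 new -> 47 infected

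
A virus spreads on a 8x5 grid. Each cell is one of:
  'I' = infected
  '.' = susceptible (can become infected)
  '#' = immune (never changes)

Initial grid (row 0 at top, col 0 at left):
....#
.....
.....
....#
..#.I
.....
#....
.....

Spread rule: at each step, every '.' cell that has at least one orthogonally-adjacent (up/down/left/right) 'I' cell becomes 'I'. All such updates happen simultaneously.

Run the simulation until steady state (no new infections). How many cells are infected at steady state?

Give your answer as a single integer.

Answer: 36

Derivation:
Step 0 (initial): 1 infected
Step 1: +2 new -> 3 infected
Step 2: +3 new -> 6 infected
Step 3: +5 new -> 11 infected
Step 4: +7 new -> 18 infected
Step 5: +9 new -> 27 infected
Step 6: +5 new -> 32 infected
Step 7: +3 new -> 35 infected
Step 8: +1 new -> 36 infected
Step 9: +0 new -> 36 infected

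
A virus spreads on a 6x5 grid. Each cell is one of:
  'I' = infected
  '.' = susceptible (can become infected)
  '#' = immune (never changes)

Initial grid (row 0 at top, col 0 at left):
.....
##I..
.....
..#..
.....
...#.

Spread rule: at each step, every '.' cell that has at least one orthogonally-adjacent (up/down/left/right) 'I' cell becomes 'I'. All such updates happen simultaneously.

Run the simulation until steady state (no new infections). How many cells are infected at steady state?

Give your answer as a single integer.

Answer: 26

Derivation:
Step 0 (initial): 1 infected
Step 1: +3 new -> 4 infected
Step 2: +5 new -> 9 infected
Step 3: +6 new -> 15 infected
Step 4: +4 new -> 19 infected
Step 5: +4 new -> 23 infected
Step 6: +3 new -> 26 infected
Step 7: +0 new -> 26 infected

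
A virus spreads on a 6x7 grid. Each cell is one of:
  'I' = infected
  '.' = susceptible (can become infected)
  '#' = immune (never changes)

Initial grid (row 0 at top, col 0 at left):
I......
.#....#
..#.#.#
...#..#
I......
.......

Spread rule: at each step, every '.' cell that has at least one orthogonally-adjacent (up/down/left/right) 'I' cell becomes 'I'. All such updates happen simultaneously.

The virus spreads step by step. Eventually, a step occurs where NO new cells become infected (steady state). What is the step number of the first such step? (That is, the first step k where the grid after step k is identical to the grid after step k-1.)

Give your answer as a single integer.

Answer: 8

Derivation:
Step 0 (initial): 2 infected
Step 1: +5 new -> 7 infected
Step 2: +5 new -> 12 infected
Step 3: +6 new -> 18 infected
Step 4: +4 new -> 22 infected
Step 5: +6 new -> 28 infected
Step 6: +5 new -> 33 infected
Step 7: +2 new -> 35 infected
Step 8: +0 new -> 35 infected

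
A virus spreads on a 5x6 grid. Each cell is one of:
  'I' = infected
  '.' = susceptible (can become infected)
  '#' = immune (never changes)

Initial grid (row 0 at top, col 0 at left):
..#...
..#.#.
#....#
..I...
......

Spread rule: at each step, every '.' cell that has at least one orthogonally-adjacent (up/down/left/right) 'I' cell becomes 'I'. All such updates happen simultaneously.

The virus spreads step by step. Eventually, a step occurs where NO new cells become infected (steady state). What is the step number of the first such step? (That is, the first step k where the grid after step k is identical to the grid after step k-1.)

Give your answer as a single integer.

Step 0 (initial): 1 infected
Step 1: +4 new -> 5 infected
Step 2: +6 new -> 11 infected
Step 3: +6 new -> 17 infected
Step 4: +4 new -> 21 infected
Step 5: +2 new -> 23 infected
Step 6: +1 new -> 24 infected
Step 7: +1 new -> 25 infected
Step 8: +0 new -> 25 infected

Answer: 8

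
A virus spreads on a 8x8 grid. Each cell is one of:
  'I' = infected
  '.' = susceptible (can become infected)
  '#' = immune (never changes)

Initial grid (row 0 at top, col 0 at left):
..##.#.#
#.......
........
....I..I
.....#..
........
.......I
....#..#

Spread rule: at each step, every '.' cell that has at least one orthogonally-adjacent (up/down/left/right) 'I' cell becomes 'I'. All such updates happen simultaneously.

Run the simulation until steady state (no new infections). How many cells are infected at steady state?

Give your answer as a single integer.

Answer: 56

Derivation:
Step 0 (initial): 3 infected
Step 1: +9 new -> 12 infected
Step 2: +12 new -> 24 infected
Step 3: +11 new -> 35 infected
Step 4: +7 new -> 42 infected
Step 5: +6 new -> 48 infected
Step 6: +4 new -> 52 infected
Step 7: +3 new -> 55 infected
Step 8: +1 new -> 56 infected
Step 9: +0 new -> 56 infected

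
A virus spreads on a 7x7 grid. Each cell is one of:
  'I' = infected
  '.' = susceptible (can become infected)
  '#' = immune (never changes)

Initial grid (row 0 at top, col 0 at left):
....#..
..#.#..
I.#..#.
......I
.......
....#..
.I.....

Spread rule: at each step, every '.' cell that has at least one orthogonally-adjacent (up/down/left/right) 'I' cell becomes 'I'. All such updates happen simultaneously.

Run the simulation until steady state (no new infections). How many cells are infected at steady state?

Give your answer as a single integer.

Answer: 43

Derivation:
Step 0 (initial): 3 infected
Step 1: +9 new -> 12 infected
Step 2: +12 new -> 24 infected
Step 3: +12 new -> 36 infected
Step 4: +5 new -> 41 infected
Step 5: +2 new -> 43 infected
Step 6: +0 new -> 43 infected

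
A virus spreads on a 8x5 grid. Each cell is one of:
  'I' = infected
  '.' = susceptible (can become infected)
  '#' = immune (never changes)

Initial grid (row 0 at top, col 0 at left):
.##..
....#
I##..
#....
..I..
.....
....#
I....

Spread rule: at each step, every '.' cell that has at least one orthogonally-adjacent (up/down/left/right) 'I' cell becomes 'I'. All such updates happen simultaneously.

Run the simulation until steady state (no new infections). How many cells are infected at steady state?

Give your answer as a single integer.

Answer: 33

Derivation:
Step 0 (initial): 3 infected
Step 1: +7 new -> 10 infected
Step 2: +12 new -> 22 infected
Step 3: +6 new -> 28 infected
Step 4: +3 new -> 31 infected
Step 5: +1 new -> 32 infected
Step 6: +1 new -> 33 infected
Step 7: +0 new -> 33 infected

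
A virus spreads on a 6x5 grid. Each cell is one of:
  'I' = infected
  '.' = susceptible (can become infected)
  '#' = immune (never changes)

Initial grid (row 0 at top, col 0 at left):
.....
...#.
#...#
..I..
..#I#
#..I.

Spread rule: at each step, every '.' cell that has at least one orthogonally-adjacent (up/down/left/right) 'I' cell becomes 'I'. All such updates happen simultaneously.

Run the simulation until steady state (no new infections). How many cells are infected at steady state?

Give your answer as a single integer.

Step 0 (initial): 3 infected
Step 1: +5 new -> 8 infected
Step 2: +7 new -> 15 infected
Step 3: +3 new -> 18 infected
Step 4: +3 new -> 21 infected
Step 5: +2 new -> 23 infected
Step 6: +1 new -> 24 infected
Step 7: +0 new -> 24 infected

Answer: 24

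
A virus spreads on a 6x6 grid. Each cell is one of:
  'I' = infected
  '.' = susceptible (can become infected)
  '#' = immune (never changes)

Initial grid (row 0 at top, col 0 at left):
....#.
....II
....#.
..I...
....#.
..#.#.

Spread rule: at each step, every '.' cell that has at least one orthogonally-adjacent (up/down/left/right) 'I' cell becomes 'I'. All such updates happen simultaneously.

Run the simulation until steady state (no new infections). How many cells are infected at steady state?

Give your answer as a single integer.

Step 0 (initial): 3 infected
Step 1: +7 new -> 10 infected
Step 2: +9 new -> 19 infected
Step 3: +7 new -> 26 infected
Step 4: +4 new -> 30 infected
Step 5: +1 new -> 31 infected
Step 6: +0 new -> 31 infected

Answer: 31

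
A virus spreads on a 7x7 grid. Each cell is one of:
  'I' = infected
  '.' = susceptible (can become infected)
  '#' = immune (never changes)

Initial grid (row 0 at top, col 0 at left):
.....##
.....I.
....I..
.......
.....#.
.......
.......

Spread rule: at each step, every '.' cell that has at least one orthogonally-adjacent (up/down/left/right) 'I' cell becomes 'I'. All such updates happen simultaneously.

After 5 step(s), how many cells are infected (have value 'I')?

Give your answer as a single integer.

Step 0 (initial): 2 infected
Step 1: +5 new -> 7 infected
Step 2: +7 new -> 14 infected
Step 3: +7 new -> 21 infected
Step 4: +9 new -> 30 infected
Step 5: +8 new -> 38 infected

Answer: 38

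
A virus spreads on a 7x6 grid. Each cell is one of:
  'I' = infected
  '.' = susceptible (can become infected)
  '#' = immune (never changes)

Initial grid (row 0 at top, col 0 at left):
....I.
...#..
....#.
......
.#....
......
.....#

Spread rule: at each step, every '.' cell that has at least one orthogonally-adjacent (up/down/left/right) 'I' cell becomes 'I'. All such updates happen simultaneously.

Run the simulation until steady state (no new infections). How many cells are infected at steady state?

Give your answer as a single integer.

Answer: 38

Derivation:
Step 0 (initial): 1 infected
Step 1: +3 new -> 4 infected
Step 2: +2 new -> 6 infected
Step 3: +3 new -> 9 infected
Step 4: +4 new -> 13 infected
Step 5: +6 new -> 19 infected
Step 6: +6 new -> 25 infected
Step 7: +4 new -> 29 infected
Step 8: +5 new -> 34 infected
Step 9: +3 new -> 37 infected
Step 10: +1 new -> 38 infected
Step 11: +0 new -> 38 infected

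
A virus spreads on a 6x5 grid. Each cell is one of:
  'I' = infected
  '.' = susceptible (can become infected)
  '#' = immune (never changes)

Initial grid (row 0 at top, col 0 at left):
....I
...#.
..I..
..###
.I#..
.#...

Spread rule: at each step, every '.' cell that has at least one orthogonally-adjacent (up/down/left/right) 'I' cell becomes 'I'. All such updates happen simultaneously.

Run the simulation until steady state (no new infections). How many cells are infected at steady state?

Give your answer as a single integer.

Step 0 (initial): 3 infected
Step 1: +7 new -> 10 infected
Step 2: +6 new -> 16 infected
Step 3: +2 new -> 18 infected
Step 4: +1 new -> 19 infected
Step 5: +0 new -> 19 infected

Answer: 19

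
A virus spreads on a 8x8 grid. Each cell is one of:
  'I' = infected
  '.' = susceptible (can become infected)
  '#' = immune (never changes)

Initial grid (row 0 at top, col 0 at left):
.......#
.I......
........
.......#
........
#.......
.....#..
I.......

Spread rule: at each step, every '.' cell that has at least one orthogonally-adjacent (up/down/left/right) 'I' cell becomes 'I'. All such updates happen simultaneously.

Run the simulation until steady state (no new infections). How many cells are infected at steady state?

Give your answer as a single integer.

Step 0 (initial): 2 infected
Step 1: +6 new -> 8 infected
Step 2: +8 new -> 16 infected
Step 3: +9 new -> 25 infected
Step 4: +9 new -> 34 infected
Step 5: +8 new -> 42 infected
Step 6: +7 new -> 49 infected
Step 7: +6 new -> 55 infected
Step 8: +3 new -> 58 infected
Step 9: +2 new -> 60 infected
Step 10: +0 new -> 60 infected

Answer: 60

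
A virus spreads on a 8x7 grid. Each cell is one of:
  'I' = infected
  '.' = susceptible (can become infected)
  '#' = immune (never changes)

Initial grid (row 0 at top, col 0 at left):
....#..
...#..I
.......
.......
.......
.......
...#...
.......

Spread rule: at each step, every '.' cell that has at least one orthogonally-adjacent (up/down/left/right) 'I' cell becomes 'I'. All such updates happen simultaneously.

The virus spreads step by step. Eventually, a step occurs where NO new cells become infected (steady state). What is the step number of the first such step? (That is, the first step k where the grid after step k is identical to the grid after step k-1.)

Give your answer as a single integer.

Answer: 13

Derivation:
Step 0 (initial): 1 infected
Step 1: +3 new -> 4 infected
Step 2: +4 new -> 8 infected
Step 3: +3 new -> 11 infected
Step 4: +4 new -> 15 infected
Step 5: +5 new -> 20 infected
Step 6: +7 new -> 27 infected
Step 7: +8 new -> 35 infected
Step 8: +7 new -> 42 infected
Step 9: +5 new -> 47 infected
Step 10: +3 new -> 50 infected
Step 11: +2 new -> 52 infected
Step 12: +1 new -> 53 infected
Step 13: +0 new -> 53 infected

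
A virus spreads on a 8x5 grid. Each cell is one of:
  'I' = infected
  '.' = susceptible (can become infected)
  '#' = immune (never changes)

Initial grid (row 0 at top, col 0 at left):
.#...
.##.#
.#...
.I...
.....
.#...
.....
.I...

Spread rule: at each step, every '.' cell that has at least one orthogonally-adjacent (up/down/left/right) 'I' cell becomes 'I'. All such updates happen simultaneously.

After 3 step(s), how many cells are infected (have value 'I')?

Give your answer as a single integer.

Answer: 24

Derivation:
Step 0 (initial): 2 infected
Step 1: +6 new -> 8 infected
Step 2: +8 new -> 16 infected
Step 3: +8 new -> 24 infected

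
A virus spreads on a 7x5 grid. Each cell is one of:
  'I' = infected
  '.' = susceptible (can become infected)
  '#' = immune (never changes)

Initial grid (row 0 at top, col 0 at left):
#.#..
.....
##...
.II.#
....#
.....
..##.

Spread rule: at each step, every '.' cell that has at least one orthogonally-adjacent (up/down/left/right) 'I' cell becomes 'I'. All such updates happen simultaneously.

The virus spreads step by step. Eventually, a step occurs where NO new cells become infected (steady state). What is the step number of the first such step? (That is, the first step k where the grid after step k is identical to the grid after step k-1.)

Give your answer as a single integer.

Step 0 (initial): 2 infected
Step 1: +5 new -> 7 infected
Step 2: +6 new -> 13 infected
Step 3: +6 new -> 19 infected
Step 4: +6 new -> 25 infected
Step 5: +2 new -> 27 infected
Step 6: +0 new -> 27 infected

Answer: 6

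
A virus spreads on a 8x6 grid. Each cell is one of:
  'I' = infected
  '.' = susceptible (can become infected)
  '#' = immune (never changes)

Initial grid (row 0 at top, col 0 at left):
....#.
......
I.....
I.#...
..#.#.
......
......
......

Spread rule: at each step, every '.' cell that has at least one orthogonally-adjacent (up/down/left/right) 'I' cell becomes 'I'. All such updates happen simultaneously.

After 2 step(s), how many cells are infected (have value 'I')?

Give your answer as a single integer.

Answer: 11

Derivation:
Step 0 (initial): 2 infected
Step 1: +4 new -> 6 infected
Step 2: +5 new -> 11 infected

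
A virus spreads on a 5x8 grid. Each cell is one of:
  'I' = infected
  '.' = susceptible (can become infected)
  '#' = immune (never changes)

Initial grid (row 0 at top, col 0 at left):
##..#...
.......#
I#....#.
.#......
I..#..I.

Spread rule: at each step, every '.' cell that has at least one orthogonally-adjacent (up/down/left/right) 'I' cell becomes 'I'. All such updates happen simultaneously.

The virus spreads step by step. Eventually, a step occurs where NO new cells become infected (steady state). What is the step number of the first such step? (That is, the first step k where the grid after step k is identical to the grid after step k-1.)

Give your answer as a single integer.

Answer: 8

Derivation:
Step 0 (initial): 3 infected
Step 1: +6 new -> 9 infected
Step 2: +5 new -> 14 infected
Step 3: +5 new -> 19 infected
Step 4: +6 new -> 25 infected
Step 5: +5 new -> 30 infected
Step 6: +1 new -> 31 infected
Step 7: +1 new -> 32 infected
Step 8: +0 new -> 32 infected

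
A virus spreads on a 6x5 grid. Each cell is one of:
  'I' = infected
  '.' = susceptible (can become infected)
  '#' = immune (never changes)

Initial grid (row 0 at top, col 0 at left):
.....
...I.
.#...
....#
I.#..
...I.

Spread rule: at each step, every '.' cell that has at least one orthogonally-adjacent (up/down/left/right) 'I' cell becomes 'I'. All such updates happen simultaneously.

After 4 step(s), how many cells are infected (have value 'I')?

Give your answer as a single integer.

Answer: 27

Derivation:
Step 0 (initial): 3 infected
Step 1: +10 new -> 13 infected
Step 2: +10 new -> 23 infected
Step 3: +3 new -> 26 infected
Step 4: +1 new -> 27 infected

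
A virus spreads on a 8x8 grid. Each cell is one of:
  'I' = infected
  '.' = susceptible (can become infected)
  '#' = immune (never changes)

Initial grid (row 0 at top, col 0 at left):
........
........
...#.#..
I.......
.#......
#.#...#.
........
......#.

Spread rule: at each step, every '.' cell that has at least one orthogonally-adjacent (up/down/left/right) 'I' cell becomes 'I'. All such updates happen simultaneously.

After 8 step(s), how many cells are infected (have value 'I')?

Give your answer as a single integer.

Step 0 (initial): 1 infected
Step 1: +3 new -> 4 infected
Step 2: +3 new -> 7 infected
Step 3: +5 new -> 12 infected
Step 4: +4 new -> 16 infected
Step 5: +6 new -> 22 infected
Step 6: +6 new -> 28 infected
Step 7: +9 new -> 37 infected
Step 8: +8 new -> 45 infected

Answer: 45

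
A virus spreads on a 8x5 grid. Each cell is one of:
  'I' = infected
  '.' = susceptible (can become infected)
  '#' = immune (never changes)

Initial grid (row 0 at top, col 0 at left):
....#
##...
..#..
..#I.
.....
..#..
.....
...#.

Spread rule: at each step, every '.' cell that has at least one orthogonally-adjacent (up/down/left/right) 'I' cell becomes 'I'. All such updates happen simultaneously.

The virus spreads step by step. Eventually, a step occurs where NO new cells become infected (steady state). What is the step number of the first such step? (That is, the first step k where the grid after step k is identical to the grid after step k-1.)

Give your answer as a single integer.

Step 0 (initial): 1 infected
Step 1: +3 new -> 4 infected
Step 2: +5 new -> 9 infected
Step 3: +6 new -> 15 infected
Step 4: +6 new -> 21 infected
Step 5: +7 new -> 28 infected
Step 6: +4 new -> 32 infected
Step 7: +1 new -> 33 infected
Step 8: +0 new -> 33 infected

Answer: 8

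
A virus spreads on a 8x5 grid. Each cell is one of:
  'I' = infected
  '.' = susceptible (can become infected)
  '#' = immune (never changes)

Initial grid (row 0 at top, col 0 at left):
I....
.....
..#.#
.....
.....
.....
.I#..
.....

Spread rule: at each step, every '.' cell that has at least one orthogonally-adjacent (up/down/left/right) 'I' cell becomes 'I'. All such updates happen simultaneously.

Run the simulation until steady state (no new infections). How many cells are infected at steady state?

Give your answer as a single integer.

Step 0 (initial): 2 infected
Step 1: +5 new -> 7 infected
Step 2: +8 new -> 15 infected
Step 3: +9 new -> 24 infected
Step 4: +7 new -> 31 infected
Step 5: +5 new -> 36 infected
Step 6: +1 new -> 37 infected
Step 7: +0 new -> 37 infected

Answer: 37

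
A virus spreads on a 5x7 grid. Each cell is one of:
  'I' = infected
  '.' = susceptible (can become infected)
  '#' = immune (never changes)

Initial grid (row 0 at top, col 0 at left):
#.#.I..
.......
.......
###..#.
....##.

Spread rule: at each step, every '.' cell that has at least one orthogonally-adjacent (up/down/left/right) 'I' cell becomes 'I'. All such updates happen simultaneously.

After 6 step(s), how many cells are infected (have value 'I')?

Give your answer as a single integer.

Step 0 (initial): 1 infected
Step 1: +3 new -> 4 infected
Step 2: +4 new -> 8 infected
Step 3: +5 new -> 13 infected
Step 4: +4 new -> 17 infected
Step 5: +5 new -> 22 infected
Step 6: +3 new -> 25 infected

Answer: 25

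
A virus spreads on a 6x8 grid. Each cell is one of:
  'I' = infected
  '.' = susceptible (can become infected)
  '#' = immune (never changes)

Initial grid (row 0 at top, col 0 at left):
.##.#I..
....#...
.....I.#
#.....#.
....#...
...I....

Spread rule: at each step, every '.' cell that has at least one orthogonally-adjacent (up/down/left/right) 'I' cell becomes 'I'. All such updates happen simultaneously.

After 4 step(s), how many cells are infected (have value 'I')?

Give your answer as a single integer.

Step 0 (initial): 3 infected
Step 1: +8 new -> 11 infected
Step 2: +9 new -> 20 infected
Step 3: +8 new -> 28 infected
Step 4: +7 new -> 35 infected

Answer: 35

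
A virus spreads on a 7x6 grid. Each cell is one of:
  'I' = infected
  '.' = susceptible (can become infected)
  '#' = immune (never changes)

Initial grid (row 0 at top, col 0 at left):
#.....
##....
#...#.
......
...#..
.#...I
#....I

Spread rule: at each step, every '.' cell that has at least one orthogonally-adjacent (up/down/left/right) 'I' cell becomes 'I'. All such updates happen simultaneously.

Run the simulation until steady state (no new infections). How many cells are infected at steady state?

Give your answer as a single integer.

Step 0 (initial): 2 infected
Step 1: +3 new -> 5 infected
Step 2: +4 new -> 9 infected
Step 3: +4 new -> 13 infected
Step 4: +4 new -> 17 infected
Step 5: +5 new -> 22 infected
Step 6: +5 new -> 27 infected
Step 7: +5 new -> 32 infected
Step 8: +1 new -> 33 infected
Step 9: +1 new -> 34 infected
Step 10: +0 new -> 34 infected

Answer: 34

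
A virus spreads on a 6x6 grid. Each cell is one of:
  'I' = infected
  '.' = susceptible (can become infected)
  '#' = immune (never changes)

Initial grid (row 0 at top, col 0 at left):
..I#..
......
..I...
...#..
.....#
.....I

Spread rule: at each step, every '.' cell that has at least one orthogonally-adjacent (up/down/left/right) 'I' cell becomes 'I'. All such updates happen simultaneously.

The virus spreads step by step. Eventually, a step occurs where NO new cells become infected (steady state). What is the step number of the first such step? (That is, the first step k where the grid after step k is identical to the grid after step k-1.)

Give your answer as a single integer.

Step 0 (initial): 3 infected
Step 1: +6 new -> 9 infected
Step 2: +9 new -> 18 infected
Step 3: +8 new -> 26 infected
Step 4: +5 new -> 31 infected
Step 5: +2 new -> 33 infected
Step 6: +0 new -> 33 infected

Answer: 6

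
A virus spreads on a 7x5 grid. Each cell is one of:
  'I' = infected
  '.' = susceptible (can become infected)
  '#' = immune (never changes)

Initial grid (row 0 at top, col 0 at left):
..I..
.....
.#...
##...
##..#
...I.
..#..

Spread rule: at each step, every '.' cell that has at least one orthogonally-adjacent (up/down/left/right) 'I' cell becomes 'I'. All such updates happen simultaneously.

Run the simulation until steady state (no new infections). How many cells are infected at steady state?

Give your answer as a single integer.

Step 0 (initial): 2 infected
Step 1: +7 new -> 9 infected
Step 2: +9 new -> 18 infected
Step 3: +7 new -> 25 infected
Step 4: +3 new -> 28 infected
Step 5: +0 new -> 28 infected

Answer: 28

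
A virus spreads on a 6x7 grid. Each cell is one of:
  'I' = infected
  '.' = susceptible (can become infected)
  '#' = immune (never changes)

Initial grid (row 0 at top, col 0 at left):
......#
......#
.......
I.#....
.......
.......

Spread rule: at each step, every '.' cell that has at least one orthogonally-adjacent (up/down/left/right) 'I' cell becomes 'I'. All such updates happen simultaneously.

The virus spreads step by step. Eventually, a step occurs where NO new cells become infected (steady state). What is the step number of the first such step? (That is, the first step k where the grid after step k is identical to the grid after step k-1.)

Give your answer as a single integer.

Answer: 9

Derivation:
Step 0 (initial): 1 infected
Step 1: +3 new -> 4 infected
Step 2: +4 new -> 8 infected
Step 3: +5 new -> 13 infected
Step 4: +5 new -> 18 infected
Step 5: +6 new -> 24 infected
Step 6: +6 new -> 30 infected
Step 7: +6 new -> 36 infected
Step 8: +3 new -> 39 infected
Step 9: +0 new -> 39 infected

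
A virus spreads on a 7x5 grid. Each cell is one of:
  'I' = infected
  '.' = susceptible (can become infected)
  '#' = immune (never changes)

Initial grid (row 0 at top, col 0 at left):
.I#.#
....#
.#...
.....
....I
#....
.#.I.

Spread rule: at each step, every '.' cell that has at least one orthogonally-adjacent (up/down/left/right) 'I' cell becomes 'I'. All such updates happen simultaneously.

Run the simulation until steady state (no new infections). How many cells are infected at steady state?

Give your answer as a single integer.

Answer: 28

Derivation:
Step 0 (initial): 3 infected
Step 1: +8 new -> 11 infected
Step 2: +6 new -> 17 infected
Step 3: +7 new -> 24 infected
Step 4: +4 new -> 28 infected
Step 5: +0 new -> 28 infected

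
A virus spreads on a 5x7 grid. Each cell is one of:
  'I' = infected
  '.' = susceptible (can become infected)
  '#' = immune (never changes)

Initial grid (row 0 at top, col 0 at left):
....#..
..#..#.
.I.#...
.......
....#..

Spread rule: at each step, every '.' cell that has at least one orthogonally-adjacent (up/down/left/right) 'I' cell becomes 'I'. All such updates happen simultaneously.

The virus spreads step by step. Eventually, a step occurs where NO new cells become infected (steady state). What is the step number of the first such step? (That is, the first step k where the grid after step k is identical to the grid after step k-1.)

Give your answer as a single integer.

Answer: 11

Derivation:
Step 0 (initial): 1 infected
Step 1: +4 new -> 5 infected
Step 2: +5 new -> 10 infected
Step 3: +5 new -> 15 infected
Step 4: +3 new -> 18 infected
Step 5: +3 new -> 21 infected
Step 6: +4 new -> 25 infected
Step 7: +2 new -> 27 infected
Step 8: +1 new -> 28 infected
Step 9: +1 new -> 29 infected
Step 10: +1 new -> 30 infected
Step 11: +0 new -> 30 infected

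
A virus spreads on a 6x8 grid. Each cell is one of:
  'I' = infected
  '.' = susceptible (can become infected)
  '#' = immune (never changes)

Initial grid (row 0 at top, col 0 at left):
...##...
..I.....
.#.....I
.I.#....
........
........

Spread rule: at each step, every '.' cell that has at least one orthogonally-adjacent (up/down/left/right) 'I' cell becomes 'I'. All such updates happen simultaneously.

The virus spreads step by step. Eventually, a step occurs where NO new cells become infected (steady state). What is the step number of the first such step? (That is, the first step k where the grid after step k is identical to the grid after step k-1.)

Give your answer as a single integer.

Answer: 6

Derivation:
Step 0 (initial): 3 infected
Step 1: +10 new -> 13 infected
Step 2: +13 new -> 26 infected
Step 3: +10 new -> 36 infected
Step 4: +6 new -> 42 infected
Step 5: +2 new -> 44 infected
Step 6: +0 new -> 44 infected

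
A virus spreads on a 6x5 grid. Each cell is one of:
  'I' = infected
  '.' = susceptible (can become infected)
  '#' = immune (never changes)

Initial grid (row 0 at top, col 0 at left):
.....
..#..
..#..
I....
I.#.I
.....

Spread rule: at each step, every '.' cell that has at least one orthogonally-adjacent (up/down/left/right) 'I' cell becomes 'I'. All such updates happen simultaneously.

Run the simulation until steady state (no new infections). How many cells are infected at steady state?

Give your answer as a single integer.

Answer: 27

Derivation:
Step 0 (initial): 3 infected
Step 1: +7 new -> 10 infected
Step 2: +7 new -> 17 infected
Step 3: +5 new -> 22 infected
Step 4: +3 new -> 25 infected
Step 5: +2 new -> 27 infected
Step 6: +0 new -> 27 infected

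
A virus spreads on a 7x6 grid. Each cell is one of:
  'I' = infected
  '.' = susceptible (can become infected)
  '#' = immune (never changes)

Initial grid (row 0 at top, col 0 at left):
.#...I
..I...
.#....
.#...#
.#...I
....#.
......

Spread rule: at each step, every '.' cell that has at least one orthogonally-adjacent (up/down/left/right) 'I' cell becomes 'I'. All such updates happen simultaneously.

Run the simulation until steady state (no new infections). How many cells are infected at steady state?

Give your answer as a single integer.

Answer: 36

Derivation:
Step 0 (initial): 3 infected
Step 1: +8 new -> 11 infected
Step 2: +9 new -> 20 infected
Step 3: +7 new -> 27 infected
Step 4: +3 new -> 30 infected
Step 5: +3 new -> 33 infected
Step 6: +2 new -> 35 infected
Step 7: +1 new -> 36 infected
Step 8: +0 new -> 36 infected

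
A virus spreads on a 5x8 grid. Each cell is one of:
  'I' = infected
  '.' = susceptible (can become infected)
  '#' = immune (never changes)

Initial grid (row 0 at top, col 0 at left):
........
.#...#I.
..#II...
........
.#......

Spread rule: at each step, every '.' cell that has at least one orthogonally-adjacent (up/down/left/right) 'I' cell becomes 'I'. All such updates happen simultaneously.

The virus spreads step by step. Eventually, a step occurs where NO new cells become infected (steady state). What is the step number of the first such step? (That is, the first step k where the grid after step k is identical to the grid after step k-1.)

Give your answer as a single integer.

Answer: 7

Derivation:
Step 0 (initial): 3 infected
Step 1: +8 new -> 11 infected
Step 2: +11 new -> 22 infected
Step 3: +6 new -> 28 infected
Step 4: +4 new -> 32 infected
Step 5: +3 new -> 35 infected
Step 6: +1 new -> 36 infected
Step 7: +0 new -> 36 infected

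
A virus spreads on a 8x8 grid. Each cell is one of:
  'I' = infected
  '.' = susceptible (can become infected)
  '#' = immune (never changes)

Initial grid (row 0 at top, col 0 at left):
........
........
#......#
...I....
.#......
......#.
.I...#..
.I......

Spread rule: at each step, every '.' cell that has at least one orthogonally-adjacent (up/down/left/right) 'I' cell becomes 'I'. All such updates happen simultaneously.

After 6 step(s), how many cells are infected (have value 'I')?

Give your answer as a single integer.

Answer: 57

Derivation:
Step 0 (initial): 3 infected
Step 1: +9 new -> 12 infected
Step 2: +12 new -> 24 infected
Step 3: +12 new -> 36 infected
Step 4: +9 new -> 45 infected
Step 5: +6 new -> 51 infected
Step 6: +6 new -> 57 infected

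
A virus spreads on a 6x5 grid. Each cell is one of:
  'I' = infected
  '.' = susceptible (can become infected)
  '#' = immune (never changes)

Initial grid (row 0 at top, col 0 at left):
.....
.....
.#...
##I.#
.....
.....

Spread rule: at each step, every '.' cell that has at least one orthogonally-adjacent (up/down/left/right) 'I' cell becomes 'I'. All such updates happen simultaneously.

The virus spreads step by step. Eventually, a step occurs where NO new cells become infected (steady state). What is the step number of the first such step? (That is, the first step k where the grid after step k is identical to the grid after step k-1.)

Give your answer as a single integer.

Step 0 (initial): 1 infected
Step 1: +3 new -> 4 infected
Step 2: +5 new -> 9 infected
Step 3: +8 new -> 17 infected
Step 4: +6 new -> 23 infected
Step 5: +3 new -> 26 infected
Step 6: +0 new -> 26 infected

Answer: 6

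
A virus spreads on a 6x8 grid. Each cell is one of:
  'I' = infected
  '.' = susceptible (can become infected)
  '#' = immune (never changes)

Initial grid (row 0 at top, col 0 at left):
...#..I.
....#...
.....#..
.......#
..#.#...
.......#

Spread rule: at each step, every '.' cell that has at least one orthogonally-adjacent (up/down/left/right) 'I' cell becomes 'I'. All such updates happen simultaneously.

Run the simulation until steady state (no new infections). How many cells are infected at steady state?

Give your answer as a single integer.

Step 0 (initial): 1 infected
Step 1: +3 new -> 4 infected
Step 2: +4 new -> 8 infected
Step 3: +2 new -> 10 infected
Step 4: +2 new -> 12 infected
Step 5: +4 new -> 16 infected
Step 6: +3 new -> 19 infected
Step 7: +4 new -> 23 infected
Step 8: +4 new -> 27 infected
Step 9: +5 new -> 32 infected
Step 10: +5 new -> 37 infected
Step 11: +3 new -> 40 infected
Step 12: +1 new -> 41 infected
Step 13: +0 new -> 41 infected

Answer: 41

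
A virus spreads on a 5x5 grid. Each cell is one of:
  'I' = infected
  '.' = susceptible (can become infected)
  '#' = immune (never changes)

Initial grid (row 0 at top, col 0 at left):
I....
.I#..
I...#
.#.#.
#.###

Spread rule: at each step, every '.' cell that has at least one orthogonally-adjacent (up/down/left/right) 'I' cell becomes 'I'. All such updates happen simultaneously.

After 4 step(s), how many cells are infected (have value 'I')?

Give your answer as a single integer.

Step 0 (initial): 3 infected
Step 1: +4 new -> 7 infected
Step 2: +2 new -> 9 infected
Step 3: +3 new -> 12 infected
Step 4: +2 new -> 14 infected

Answer: 14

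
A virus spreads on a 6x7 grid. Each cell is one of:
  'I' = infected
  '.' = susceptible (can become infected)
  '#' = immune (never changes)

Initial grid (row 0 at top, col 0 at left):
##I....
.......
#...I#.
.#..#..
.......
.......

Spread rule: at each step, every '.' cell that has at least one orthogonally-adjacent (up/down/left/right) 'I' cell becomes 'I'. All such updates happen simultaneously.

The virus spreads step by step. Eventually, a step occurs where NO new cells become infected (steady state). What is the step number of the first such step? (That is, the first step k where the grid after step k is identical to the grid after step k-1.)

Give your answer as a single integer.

Answer: 8

Derivation:
Step 0 (initial): 2 infected
Step 1: +4 new -> 6 infected
Step 2: +6 new -> 12 infected
Step 3: +6 new -> 18 infected
Step 4: +5 new -> 23 infected
Step 5: +5 new -> 28 infected
Step 6: +5 new -> 33 infected
Step 7: +3 new -> 36 infected
Step 8: +0 new -> 36 infected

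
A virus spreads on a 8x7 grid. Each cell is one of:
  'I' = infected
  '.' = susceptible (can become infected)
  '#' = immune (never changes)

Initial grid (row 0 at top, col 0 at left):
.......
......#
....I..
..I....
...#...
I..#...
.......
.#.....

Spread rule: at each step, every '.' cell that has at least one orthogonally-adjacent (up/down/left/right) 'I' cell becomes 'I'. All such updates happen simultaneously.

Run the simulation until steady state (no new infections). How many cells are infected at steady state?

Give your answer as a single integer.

Step 0 (initial): 3 infected
Step 1: +11 new -> 14 infected
Step 2: +13 new -> 27 infected
Step 3: +9 new -> 36 infected
Step 4: +8 new -> 44 infected
Step 5: +5 new -> 49 infected
Step 6: +2 new -> 51 infected
Step 7: +1 new -> 52 infected
Step 8: +0 new -> 52 infected

Answer: 52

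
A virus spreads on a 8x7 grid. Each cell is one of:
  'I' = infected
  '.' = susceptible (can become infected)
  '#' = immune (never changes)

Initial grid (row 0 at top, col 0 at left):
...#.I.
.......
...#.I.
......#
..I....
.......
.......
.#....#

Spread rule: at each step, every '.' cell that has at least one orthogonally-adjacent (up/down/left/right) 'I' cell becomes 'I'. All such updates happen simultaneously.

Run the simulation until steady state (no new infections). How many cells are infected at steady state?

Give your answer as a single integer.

Step 0 (initial): 3 infected
Step 1: +10 new -> 13 infected
Step 2: +12 new -> 25 infected
Step 3: +11 new -> 36 infected
Step 4: +8 new -> 44 infected
Step 5: +6 new -> 50 infected
Step 6: +1 new -> 51 infected
Step 7: +0 new -> 51 infected

Answer: 51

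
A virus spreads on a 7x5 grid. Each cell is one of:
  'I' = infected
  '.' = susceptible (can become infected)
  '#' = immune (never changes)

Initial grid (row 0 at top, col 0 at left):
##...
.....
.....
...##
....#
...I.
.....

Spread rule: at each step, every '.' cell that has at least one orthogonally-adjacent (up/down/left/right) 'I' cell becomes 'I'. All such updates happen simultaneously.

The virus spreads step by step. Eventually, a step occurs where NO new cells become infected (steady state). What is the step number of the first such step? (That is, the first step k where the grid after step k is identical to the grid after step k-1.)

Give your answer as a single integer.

Answer: 9

Derivation:
Step 0 (initial): 1 infected
Step 1: +4 new -> 5 infected
Step 2: +4 new -> 9 infected
Step 3: +4 new -> 13 infected
Step 4: +4 new -> 17 infected
Step 5: +4 new -> 21 infected
Step 6: +5 new -> 26 infected
Step 7: +3 new -> 29 infected
Step 8: +1 new -> 30 infected
Step 9: +0 new -> 30 infected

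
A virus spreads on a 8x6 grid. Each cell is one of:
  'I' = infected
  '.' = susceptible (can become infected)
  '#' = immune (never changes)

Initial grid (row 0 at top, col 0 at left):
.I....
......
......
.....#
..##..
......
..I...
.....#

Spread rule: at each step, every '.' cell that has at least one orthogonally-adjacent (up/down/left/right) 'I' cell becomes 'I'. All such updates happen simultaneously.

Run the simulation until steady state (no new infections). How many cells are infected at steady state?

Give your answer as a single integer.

Step 0 (initial): 2 infected
Step 1: +7 new -> 9 infected
Step 2: +10 new -> 19 infected
Step 3: +11 new -> 30 infected
Step 4: +8 new -> 38 infected
Step 5: +5 new -> 43 infected
Step 6: +1 new -> 44 infected
Step 7: +0 new -> 44 infected

Answer: 44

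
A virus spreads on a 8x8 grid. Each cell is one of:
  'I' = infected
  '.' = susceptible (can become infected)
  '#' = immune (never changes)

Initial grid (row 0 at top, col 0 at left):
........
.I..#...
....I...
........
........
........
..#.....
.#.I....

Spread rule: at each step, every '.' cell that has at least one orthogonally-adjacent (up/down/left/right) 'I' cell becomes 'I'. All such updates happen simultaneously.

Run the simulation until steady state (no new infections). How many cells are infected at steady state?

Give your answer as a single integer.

Step 0 (initial): 3 infected
Step 1: +10 new -> 13 infected
Step 2: +14 new -> 27 infected
Step 3: +14 new -> 41 infected
Step 4: +11 new -> 52 infected
Step 5: +6 new -> 58 infected
Step 6: +2 new -> 60 infected
Step 7: +1 new -> 61 infected
Step 8: +0 new -> 61 infected

Answer: 61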